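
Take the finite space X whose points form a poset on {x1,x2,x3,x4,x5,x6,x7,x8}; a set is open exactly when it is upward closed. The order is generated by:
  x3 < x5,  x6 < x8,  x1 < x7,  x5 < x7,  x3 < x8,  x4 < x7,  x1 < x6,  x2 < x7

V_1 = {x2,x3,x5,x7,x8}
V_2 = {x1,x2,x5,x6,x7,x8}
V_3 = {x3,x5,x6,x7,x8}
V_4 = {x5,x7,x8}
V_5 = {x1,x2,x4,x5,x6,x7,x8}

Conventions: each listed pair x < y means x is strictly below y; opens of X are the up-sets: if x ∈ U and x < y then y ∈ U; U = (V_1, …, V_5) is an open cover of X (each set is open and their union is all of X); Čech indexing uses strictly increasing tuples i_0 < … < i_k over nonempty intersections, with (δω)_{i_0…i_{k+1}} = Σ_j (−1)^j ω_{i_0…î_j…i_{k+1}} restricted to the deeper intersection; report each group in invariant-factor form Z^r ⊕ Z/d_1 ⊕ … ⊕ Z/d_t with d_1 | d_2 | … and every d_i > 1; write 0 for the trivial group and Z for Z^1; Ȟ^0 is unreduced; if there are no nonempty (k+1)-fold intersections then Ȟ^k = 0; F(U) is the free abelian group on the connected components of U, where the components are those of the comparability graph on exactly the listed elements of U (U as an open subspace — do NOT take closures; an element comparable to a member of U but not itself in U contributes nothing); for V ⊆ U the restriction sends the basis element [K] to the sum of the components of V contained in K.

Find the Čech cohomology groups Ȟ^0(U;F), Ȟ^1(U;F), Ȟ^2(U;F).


Ȟ^0(U;F) ≅ Z, Ȟ^1(U;F) ≅ Z, Ȟ^2(U;F) ≅ 0

nerve of the cover:
  V12={x2,x5,x7,x8} V13={x3,x5,x7,x8} V14={x5,x7,x8} V15={x2,x5,x7,x8} V23={x5,x6,x7,x8} V24={x5,x7,x8} V25={x1,x2,x5,x6,x7,x8} V34={x5,x7,x8} V35={x5,x6,x7,x8} V45={x5,x7,x8}
  V123={x5,x7,x8} V124={x5,x7,x8} V125={x2,x5,x7,x8} V134={x5,x7,x8} V135={x5,x7,x8} V145={x5,x7,x8} V234={x5,x7,x8} V235={x5,x6,x7,x8} V245={x5,x7,x8} V345={x5,x7,x8}
  V1234={x5,x7,x8} V1235={x5,x7,x8} V1245={x5,x7,x8} V1345={x5,x7,x8} V2345={x5,x7,x8}
  V12345={x5,x7,x8}
components per intersection:
  V1: {x2,x3,x5,x7,x8}
  V2: {x1,x2,x5,x6,x7,x8}
  V3: {x3,x5,x6,x7,x8}
  V4: {x5,x7} {x8}
  V5: {x1,x2,x4,x5,x6,x7,x8}
  V12: {x2,x5,x7} {x8}
  V13: {x3,x5,x7,x8}
  V14: {x5,x7} {x8}
  V15: {x2,x5,x7} {x8}
  V23: {x5,x7} {x6,x8}
  V24: {x5,x7} {x8}
  V25: {x1,x2,x5,x6,x7,x8}
  V34: {x5,x7} {x8}
  V35: {x5,x7} {x6,x8}
  V45: {x5,x7} {x8}
  V123: {x5,x7} {x8}
  V124: {x5,x7} {x8}
  V125: {x2,x5,x7} {x8}
  V134: {x5,x7} {x8}
  V135: {x5,x7} {x8}
  V145: {x5,x7} {x8}
  V234: {x5,x7} {x8}
  V235: {x5,x7} {x6,x8}
  V245: {x5,x7} {x8}
  V345: {x5,x7} {x8}
  V1234: {x5,x7} {x8}
  V1235: {x5,x7} {x8}
  V1245: {x5,x7} {x8}
  V1345: {x5,x7} {x8}
  V2345: {x5,x7} {x8}
  V12345: {x5,x7} {x8}
C dims 6,18,20,10; δ0: rk 5, SNF 1^5; δ1: rk 12, SNF 1^12; δ2: rk 8, SNF 1^8
Ȟ^0 = (6 − 5) − 0 = 1, so Ȟ^0 ≅ Z
Ȟ^1 = (18 − 12) − 5 = 1, so Ȟ^1 ≅ Z
Ȟ^2 = (20 − 8) − 12 = 0, so Ȟ^2 ≅ 0


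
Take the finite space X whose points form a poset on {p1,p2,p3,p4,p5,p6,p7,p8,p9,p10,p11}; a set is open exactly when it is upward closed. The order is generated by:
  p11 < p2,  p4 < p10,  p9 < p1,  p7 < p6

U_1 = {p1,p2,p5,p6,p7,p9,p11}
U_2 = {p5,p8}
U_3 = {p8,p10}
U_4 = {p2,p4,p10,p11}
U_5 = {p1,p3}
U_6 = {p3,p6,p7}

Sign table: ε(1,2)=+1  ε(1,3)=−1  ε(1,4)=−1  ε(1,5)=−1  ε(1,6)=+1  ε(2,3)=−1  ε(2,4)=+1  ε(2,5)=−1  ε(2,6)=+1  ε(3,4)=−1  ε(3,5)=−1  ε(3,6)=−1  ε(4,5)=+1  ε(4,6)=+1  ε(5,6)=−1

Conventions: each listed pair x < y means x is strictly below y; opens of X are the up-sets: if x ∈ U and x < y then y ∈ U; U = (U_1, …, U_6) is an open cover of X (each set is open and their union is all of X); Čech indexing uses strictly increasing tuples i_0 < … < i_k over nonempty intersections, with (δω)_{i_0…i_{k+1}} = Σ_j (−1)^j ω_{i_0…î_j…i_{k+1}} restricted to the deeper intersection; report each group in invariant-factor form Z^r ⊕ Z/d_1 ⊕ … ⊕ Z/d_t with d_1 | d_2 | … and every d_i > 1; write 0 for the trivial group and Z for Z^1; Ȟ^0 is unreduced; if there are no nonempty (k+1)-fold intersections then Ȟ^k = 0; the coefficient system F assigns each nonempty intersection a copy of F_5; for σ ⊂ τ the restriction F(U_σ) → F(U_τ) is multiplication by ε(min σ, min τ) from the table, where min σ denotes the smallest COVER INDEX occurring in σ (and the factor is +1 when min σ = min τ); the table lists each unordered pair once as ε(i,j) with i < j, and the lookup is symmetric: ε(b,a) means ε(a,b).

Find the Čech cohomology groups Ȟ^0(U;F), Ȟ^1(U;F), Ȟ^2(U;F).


Ȟ^0 = 0, Ȟ^1 = Z/5 and Ȟ^2 = 0

nerve simplices:
  U12={p5} U14={p2,p11} U15={p1} U16={p6,p7} U23={p8} U34={p10} U56={p3}
C dims 6,7; δ0: rk_F5 6
degree 0: 6−6−0 = 0 → Ȟ^0 ≅ 0
degree 1: 7−0−6 = 1 → Ȟ^1 ≅ Z/5
degree 2: 0−0−0 = 0 → Ȟ^2 ≅ 0


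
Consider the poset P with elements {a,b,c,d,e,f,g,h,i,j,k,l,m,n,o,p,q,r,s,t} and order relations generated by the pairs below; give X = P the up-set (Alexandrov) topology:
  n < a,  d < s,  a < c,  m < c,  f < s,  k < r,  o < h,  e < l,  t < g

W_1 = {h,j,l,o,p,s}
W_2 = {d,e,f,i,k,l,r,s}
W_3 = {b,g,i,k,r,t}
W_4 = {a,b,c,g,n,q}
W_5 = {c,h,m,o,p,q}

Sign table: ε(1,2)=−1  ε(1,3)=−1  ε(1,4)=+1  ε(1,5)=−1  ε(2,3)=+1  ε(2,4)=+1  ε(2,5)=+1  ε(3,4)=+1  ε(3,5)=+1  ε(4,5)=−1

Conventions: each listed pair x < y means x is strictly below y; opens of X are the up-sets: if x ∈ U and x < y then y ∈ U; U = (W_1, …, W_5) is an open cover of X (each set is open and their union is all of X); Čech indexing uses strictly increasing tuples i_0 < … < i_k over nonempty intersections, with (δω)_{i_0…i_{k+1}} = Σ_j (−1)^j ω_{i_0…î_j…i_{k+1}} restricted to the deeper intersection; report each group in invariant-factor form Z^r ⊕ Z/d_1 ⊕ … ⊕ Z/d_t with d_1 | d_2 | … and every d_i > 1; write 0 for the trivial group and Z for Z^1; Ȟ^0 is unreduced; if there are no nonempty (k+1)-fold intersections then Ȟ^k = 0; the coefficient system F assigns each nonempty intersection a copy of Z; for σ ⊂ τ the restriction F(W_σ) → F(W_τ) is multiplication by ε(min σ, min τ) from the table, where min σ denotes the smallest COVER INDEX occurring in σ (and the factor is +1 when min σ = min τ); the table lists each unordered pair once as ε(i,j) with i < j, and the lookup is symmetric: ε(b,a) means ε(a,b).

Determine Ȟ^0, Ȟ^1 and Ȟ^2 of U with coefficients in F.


Ȟ^0 = 0; Ȟ^1 = Z/2; Ȟ^2 = 0

cover nerve:
  W12={l,s} W15={h,o,p} W23={i,k,r} W34={b,g} W45={c,q}
C dims 5,5; δ0: rk 5, SNF 1^4·2
Ȟ^0: (5−5)−0=0 ⇒ 0
Ȟ^1: (5−0)−5=0 plus torsion [2] ⇒ Z/2
Ȟ^2: (0−0)−0=0 ⇒ 0


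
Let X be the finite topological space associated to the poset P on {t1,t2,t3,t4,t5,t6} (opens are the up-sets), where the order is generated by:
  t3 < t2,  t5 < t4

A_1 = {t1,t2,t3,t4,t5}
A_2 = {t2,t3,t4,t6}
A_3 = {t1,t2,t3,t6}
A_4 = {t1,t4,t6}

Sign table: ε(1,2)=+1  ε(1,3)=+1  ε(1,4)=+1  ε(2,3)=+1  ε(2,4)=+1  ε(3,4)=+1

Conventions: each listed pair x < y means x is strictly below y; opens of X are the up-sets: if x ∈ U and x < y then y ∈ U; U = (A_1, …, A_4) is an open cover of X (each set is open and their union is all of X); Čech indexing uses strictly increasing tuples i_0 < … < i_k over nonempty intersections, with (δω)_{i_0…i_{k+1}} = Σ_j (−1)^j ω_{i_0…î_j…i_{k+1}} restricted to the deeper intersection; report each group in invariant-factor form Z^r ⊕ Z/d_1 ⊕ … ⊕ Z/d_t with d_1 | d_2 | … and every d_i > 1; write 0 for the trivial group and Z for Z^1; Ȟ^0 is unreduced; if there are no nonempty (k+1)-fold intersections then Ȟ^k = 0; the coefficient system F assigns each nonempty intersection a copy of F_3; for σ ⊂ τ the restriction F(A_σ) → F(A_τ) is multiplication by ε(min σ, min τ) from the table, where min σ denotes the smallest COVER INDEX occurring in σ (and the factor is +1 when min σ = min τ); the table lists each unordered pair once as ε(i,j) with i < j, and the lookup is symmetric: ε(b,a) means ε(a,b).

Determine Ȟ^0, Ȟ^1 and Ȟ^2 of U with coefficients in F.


Ȟ^0(U;F) ≅ Z/3, Ȟ^1(U;F) ≅ 0 and Ȟ^2(U;F) ≅ Z/3

nonempty overlaps:
  A12={t2,t3,t4} A13={t1,t2,t3} A14={t1,t4} A23={t2,t3,t6} A24={t4,t6} A34={t1,t6}
  A123={t2,t3} A124={t4} A134={t1} A234={t6}
C dims 4,6,4; δ0: rk_F3 3; δ1: rk_F3 3
degree 0: 4−3−0 = 1 → Ȟ^0 ≅ Z/3
degree 1: 6−3−3 = 0 → Ȟ^1 ≅ 0
degree 2: 4−0−3 = 1 → Ȟ^2 ≅ Z/3


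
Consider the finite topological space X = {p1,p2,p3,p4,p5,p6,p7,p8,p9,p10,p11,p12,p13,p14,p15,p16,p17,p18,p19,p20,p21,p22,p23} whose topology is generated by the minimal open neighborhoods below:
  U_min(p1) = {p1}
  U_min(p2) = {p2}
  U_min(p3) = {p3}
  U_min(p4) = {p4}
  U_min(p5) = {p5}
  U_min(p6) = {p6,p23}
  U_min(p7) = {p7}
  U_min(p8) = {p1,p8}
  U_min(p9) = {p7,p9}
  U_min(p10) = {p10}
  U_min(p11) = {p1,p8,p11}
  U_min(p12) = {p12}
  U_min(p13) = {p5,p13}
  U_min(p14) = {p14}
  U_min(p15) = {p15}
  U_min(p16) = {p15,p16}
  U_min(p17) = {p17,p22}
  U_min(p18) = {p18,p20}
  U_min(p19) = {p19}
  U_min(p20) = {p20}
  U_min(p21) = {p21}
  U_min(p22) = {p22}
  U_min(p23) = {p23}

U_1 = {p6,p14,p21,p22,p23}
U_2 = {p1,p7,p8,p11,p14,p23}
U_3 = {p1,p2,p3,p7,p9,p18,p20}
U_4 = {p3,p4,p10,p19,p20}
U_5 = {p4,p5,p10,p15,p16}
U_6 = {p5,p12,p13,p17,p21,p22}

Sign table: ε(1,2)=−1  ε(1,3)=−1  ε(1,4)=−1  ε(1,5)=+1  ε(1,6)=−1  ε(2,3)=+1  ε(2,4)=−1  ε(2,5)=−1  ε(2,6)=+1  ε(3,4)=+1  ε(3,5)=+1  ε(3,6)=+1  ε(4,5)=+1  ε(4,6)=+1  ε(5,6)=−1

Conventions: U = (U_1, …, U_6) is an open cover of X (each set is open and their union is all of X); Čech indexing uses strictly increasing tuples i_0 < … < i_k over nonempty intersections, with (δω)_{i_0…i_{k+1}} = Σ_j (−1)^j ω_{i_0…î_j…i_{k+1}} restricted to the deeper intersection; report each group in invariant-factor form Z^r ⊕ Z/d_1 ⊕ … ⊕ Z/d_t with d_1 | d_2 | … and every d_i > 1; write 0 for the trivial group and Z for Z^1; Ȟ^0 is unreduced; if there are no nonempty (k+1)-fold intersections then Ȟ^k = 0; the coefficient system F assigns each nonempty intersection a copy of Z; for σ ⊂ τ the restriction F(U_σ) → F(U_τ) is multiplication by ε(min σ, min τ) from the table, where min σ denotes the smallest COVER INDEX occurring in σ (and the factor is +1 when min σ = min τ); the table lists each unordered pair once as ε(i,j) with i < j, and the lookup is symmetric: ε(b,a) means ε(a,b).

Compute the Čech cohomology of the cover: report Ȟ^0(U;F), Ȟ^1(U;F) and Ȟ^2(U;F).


nonempty intersections:
  U12={p14,p23} U16={p21,p22} U23={p1,p7} U34={p3,p20} U45={p4,p10} U56={p5}
C dims 6,6; δ0: rk 6, SNF 1^5·2
Ȟ^0: (6−6)−0=0 ⇒ 0
Ȟ^1: (6−0)−6=0 plus torsion [2] ⇒ Z/2
Ȟ^2: (0−0)−0=0 ⇒ 0

Ȟ^0 = 0, Ȟ^1 = Z/2, Ȟ^2 = 0


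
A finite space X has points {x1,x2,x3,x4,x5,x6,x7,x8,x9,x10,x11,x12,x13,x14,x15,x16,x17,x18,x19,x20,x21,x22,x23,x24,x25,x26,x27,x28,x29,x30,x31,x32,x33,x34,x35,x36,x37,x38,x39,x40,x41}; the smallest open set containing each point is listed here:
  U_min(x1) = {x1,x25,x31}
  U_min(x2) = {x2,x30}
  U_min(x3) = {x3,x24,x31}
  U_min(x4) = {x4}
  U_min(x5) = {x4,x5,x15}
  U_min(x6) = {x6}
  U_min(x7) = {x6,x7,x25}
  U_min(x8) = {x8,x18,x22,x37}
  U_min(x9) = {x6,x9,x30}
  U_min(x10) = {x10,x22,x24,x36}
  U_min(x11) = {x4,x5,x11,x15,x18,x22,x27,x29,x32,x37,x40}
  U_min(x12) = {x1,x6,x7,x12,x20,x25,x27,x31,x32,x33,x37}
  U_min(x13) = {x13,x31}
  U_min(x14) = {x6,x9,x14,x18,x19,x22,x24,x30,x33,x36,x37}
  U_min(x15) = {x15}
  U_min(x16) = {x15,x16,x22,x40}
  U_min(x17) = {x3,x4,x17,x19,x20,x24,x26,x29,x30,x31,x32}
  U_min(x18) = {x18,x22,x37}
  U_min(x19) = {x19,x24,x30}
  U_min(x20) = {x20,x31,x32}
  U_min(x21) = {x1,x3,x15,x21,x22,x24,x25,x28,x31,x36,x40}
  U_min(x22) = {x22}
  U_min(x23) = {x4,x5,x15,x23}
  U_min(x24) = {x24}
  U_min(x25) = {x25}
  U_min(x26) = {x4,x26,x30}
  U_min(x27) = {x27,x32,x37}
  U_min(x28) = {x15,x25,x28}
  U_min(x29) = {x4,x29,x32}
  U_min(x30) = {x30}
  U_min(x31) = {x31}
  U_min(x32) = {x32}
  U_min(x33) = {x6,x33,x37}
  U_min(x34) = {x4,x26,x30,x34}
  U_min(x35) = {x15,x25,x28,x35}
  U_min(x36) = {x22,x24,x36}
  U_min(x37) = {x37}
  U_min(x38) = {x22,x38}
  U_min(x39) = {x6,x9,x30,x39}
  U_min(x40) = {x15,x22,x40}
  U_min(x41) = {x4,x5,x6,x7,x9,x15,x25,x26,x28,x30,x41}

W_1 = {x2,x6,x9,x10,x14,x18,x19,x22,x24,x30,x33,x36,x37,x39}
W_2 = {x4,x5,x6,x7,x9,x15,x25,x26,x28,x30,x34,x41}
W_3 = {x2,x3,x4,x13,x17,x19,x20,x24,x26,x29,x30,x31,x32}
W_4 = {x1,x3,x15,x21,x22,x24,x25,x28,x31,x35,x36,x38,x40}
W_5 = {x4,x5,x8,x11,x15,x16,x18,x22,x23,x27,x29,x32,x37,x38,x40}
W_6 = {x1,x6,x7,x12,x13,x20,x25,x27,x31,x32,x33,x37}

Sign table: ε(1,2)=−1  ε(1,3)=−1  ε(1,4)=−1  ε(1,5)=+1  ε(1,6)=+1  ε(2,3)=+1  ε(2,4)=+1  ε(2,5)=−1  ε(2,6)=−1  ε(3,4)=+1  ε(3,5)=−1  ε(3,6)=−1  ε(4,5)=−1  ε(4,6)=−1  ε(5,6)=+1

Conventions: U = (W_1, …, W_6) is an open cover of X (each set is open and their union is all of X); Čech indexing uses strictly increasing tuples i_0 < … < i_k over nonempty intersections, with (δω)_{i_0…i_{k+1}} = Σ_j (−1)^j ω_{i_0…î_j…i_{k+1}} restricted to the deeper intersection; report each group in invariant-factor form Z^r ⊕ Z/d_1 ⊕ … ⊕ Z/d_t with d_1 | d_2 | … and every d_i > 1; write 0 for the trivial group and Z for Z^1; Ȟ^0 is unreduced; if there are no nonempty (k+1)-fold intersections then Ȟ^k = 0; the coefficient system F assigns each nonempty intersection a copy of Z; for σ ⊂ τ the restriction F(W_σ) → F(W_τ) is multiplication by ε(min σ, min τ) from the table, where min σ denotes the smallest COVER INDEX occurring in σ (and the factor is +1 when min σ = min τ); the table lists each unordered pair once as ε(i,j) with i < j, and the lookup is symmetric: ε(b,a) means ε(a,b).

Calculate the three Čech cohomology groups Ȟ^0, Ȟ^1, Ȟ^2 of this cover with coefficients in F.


cover nerve:
  W12={x6,x9,x30} W13={x2,x19,x24,x30} W14={x22,x24,x36} W15={x18,x22,x37} W16={x6,x33,x37} W23={x4,x26,x30} W24={x15,x25,x28} W25={x4,x5,x15} W26={x6,x7,x25} W34={x3,x24,x31} W35={x4,x29,x32} W36={x13,x20,x31,x32} W45={x15,x22,x38,x40} W46={x1,x25,x31} W56={x27,x32,x37}
  W123={x30} W126={x6} W134={x24} W145={x22} W156={x37} W235={x4} W245={x15} W246={x25} W346={x31} W356={x32}
C dims 6,15,10; δ0: rk 5, SNF 1^5; δ1: rk 10, SNF 1^9·2
Ȟ^0: (6−5)−0=1 ⇒ Z
Ȟ^1: (15−10)−5=0 ⇒ 0
Ȟ^2: (10−0)−10=0 plus torsion [2] ⇒ Z/2

Ȟ^0 = Z, Ȟ^1 = 0, Ȟ^2 = Z/2


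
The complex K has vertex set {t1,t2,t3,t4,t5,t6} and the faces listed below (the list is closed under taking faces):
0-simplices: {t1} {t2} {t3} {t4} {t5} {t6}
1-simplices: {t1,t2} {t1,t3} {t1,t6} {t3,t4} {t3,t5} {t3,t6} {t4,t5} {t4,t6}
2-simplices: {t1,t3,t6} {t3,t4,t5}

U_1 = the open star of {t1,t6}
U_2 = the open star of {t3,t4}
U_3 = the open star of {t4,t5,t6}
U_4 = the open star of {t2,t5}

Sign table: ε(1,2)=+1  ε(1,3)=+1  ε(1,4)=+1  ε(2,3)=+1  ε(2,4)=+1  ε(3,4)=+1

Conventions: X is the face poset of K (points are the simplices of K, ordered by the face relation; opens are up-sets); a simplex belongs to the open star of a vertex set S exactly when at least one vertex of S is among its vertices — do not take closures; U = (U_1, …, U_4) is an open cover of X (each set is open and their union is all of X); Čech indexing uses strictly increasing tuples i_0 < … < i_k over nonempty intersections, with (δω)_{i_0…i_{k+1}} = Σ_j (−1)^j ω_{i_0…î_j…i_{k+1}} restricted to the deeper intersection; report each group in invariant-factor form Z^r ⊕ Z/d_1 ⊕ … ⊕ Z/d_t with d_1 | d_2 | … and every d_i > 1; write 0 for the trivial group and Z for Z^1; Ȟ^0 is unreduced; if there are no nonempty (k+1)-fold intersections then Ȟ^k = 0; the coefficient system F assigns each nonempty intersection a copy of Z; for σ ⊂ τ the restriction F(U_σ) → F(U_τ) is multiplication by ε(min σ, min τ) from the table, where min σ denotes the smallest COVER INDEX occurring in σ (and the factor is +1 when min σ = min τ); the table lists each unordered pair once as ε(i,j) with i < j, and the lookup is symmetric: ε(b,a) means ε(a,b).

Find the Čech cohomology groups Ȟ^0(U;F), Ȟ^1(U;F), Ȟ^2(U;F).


nerve simplices:
  U1={{t1},{t6},{t1,t2},{t1,t3},{t1,t6},{t3,t6},{t4,t6},{t1,t3,t6}} U2={{t3},{t4},{t1,t3},{t3,t4},{t3,t5},{t3,t6},{t4,t5},{t4,t6},{t1,t3,t6},{t3,t4,t5}} U3={{t4},{t5},{t6},{t1,t6},{t3,t4},{t3,t5},{t3,t6},{t4,t5},{t4,t6},{t1,t3,t6},{t3,t4,t5}} U4={{t2},{t5},{t1,t2},{t3,t5},{t4,t5},{t3,t4,t5}}
  U12={{t1,t3},{t3,t6},{t4,t6},{t1,t3,t6}} U13={{t6},{t1,t6},{t3,t6},{t4,t6},{t1,t3,t6}} U14={{t1,t2}} U23={{t4},{t3,t4},{t3,t5},{t3,t6},{t4,t5},{t4,t6},{t1,t3,t6},{t3,t4,t5}} U24={{t3,t5},{t4,t5},{t3,t4,t5}} U34={{t5},{t3,t5},{t4,t5},{t3,t4,t5}}
  U123={{t3,t6},{t4,t6},{t1,t3,t6}} U234={{t3,t5},{t4,t5},{t3,t4,t5}}
C dims 4,6,2; δ0: rk 3, SNF 1^3; δ1: rk 2, SNF 1^2
degree 0: 4−3−0 = 1 → Ȟ^0 ≅ Z
degree 1: 6−2−3 = 1 → Ȟ^1 ≅ Z
degree 2: 2−0−2 = 0 → Ȟ^2 ≅ 0

Ȟ^0(U;F) ≅ Z; Ȟ^1(U;F) ≅ Z; Ȟ^2(U;F) ≅ 0


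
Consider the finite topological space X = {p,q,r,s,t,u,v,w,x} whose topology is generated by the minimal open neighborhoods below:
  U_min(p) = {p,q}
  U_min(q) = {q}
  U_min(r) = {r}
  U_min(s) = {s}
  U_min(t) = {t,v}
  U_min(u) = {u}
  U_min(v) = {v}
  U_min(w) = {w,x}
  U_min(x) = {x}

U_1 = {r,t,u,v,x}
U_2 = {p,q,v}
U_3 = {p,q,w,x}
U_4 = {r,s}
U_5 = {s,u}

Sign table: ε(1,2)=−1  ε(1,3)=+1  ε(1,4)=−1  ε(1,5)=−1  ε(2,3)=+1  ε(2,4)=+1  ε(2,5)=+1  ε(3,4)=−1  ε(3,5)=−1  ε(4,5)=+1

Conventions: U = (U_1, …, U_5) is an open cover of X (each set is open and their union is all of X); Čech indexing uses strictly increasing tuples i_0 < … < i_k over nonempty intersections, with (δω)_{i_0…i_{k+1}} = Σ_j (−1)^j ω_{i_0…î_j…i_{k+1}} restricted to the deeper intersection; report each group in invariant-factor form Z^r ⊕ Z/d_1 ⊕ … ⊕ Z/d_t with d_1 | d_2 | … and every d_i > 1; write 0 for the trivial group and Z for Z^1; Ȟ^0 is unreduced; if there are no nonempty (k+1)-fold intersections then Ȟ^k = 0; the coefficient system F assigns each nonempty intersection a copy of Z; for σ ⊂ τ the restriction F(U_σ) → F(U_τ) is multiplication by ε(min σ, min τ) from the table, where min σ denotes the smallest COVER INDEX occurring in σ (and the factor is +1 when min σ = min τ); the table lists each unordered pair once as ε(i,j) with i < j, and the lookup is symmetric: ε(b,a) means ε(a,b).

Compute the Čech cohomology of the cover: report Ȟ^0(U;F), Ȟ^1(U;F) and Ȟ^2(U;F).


Ȟ^0 = 0,  Ȟ^1 = Z ⊕ Z/2,  Ȟ^2 = 0

nonempty intersections:
  U12={v} U13={x} U14={r} U15={u} U23={p,q} U45={s}
C dims 5,6; δ0: rk 5, SNF 1^4·2
Ȟ^0: (5−5)−0=0 ⇒ 0
Ȟ^1: (6−0)−5=1 plus torsion [2] ⇒ Z ⊕ Z/2
Ȟ^2: (0−0)−0=0 ⇒ 0


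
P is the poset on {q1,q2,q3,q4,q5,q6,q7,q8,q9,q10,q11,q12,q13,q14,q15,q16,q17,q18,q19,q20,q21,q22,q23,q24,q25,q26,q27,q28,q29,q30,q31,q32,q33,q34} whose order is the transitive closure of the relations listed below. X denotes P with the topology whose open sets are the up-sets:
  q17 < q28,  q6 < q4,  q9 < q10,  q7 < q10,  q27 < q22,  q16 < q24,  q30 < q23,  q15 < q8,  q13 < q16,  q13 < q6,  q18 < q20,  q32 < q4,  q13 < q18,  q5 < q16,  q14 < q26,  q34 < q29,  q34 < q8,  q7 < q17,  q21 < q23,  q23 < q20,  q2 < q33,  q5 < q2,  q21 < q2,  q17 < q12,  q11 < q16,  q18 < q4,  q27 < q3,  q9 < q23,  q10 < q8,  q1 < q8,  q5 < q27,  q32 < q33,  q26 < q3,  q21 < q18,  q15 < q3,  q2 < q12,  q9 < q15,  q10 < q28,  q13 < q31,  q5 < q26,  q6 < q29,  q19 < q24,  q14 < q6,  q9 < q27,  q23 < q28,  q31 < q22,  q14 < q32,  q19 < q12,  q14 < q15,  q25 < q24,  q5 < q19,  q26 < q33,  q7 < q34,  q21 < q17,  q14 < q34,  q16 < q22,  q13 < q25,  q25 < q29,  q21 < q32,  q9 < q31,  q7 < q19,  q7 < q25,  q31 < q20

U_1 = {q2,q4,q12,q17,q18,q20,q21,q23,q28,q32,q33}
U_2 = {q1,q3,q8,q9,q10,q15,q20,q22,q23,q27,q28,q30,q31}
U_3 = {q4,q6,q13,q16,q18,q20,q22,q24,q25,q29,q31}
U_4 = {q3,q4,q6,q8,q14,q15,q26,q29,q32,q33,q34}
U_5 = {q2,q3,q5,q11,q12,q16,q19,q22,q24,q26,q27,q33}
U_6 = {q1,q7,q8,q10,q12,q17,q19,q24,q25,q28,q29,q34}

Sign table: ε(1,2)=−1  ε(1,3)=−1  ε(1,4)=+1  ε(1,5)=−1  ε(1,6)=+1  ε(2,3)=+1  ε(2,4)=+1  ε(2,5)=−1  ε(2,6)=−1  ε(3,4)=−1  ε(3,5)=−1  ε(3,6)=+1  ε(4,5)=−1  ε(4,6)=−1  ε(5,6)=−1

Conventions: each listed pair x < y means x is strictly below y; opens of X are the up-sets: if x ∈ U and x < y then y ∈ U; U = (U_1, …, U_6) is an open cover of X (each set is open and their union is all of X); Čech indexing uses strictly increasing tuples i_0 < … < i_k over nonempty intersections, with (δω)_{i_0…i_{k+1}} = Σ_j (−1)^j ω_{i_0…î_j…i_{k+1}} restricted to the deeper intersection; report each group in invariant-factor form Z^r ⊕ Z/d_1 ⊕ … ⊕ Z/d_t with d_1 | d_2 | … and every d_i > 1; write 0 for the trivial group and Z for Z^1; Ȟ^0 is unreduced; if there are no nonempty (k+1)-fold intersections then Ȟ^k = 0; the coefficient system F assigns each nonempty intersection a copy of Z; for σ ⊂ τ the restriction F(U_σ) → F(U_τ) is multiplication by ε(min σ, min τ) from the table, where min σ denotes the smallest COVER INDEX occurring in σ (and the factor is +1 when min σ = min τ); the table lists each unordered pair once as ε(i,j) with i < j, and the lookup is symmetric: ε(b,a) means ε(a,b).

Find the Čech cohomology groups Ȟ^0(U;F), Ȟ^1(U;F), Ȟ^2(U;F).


nonempty overlaps:
  U12={q20,q23,q28} U13={q4,q18,q20} U14={q4,q32,q33} U15={q2,q12,q33} U16={q12,q17,q28} U23={q20,q22,q31} U24={q3,q8,q15} U25={q3,q22,q27} U26={q1,q8,q10,q28} U34={q4,q6,q29} U35={q16,q22,q24} U36={q24,q25,q29} U45={q3,q26,q33} U46={q8,q29,q34} U56={q12,q19,q24}
  U123={q20} U126={q28} U134={q4} U145={q33} U156={q12} U235={q22} U245={q3} U246={q8} U346={q29} U356={q24}
C dims 6,15,10; δ0: rk 6, SNF 1^5·2; δ1: rk 9, SNF 1^9
degree 0: 6−6−0 = 0 → Ȟ^0 ≅ 0
degree 1: 15−9−6 = 0 plus torsion [2] → Ȟ^1 ≅ Z/2
degree 2: 10−0−9 = 1 → Ȟ^2 ≅ Z

Ȟ^0(U;F) ≅ 0, Ȟ^1(U;F) ≅ Z/2, Ȟ^2(U;F) ≅ Z


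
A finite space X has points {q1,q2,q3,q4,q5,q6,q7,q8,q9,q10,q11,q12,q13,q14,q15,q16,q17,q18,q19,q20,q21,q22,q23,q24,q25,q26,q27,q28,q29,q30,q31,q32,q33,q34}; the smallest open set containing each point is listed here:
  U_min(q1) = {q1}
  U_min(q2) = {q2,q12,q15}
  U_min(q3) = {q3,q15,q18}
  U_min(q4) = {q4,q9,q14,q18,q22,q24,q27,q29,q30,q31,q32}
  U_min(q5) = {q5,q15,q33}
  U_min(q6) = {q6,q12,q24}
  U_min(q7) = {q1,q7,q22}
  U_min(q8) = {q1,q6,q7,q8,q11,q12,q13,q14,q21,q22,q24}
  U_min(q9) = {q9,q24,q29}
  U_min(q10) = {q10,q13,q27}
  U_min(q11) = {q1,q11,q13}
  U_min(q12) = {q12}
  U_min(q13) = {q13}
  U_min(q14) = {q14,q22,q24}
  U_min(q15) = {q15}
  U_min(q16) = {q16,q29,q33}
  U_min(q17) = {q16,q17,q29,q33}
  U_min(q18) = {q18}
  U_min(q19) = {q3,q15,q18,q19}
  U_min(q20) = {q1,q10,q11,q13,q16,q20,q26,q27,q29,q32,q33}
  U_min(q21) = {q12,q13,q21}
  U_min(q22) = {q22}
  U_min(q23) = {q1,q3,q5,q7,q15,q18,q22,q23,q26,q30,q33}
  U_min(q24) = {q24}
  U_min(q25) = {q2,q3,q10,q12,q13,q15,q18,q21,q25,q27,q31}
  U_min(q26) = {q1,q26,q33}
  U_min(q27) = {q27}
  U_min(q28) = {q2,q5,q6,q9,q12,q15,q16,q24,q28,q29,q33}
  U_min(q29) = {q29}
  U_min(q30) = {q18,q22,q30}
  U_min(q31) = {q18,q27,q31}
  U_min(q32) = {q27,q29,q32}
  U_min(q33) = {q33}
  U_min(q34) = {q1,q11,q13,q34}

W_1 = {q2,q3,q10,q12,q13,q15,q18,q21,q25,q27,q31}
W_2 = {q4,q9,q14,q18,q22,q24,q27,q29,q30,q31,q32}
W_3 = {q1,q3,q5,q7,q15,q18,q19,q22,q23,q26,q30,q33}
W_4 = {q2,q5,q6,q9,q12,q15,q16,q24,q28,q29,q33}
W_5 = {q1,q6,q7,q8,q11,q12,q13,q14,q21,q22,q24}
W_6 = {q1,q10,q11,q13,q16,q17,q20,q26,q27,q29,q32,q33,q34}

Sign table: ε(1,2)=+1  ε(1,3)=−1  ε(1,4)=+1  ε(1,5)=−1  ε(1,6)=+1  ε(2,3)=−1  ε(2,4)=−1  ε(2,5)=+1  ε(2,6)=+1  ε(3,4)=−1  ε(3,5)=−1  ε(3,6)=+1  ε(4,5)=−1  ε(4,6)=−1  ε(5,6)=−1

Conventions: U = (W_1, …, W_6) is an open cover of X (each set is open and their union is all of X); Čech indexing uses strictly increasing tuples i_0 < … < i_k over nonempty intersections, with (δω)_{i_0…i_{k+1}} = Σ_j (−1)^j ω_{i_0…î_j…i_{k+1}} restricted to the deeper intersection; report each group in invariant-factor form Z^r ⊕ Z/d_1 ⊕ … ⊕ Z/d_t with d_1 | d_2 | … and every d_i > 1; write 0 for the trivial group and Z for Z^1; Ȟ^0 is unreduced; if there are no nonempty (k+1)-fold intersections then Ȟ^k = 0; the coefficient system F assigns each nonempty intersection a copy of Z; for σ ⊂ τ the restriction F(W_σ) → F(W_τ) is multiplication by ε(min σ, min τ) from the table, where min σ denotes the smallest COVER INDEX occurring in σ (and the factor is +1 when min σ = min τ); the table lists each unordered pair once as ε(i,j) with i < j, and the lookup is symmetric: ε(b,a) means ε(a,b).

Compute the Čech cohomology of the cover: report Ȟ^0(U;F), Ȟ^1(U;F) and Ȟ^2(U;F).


Ȟ^0 ≅ 0, Ȟ^1 ≅ Z/2 and Ȟ^2 ≅ Z

nerve simplices:
  W12={q18,q27,q31} W13={q3,q15,q18} W14={q2,q12,q15} W15={q12,q13,q21} W16={q10,q13,q27} W23={q18,q22,q30} W24={q9,q24,q29} W25={q14,q22,q24} W26={q27,q29,q32} W34={q5,q15,q33} W35={q1,q7,q22} W36={q1,q26,q33} W45={q6,q12,q24} W46={q16,q29,q33} W56={q1,q11,q13}
  W123={q18} W126={q27} W134={q15} W145={q12} W156={q13} W235={q22} W245={q24} W246={q29} W346={q33} W356={q1}
C dims 6,15,10; δ0: rk 6, SNF 1^5·2; δ1: rk 9, SNF 1^9
degree 0: 6−6−0 = 0 → Ȟ^0 ≅ 0
degree 1: 15−9−6 = 0 plus torsion [2] → Ȟ^1 ≅ Z/2
degree 2: 10−0−9 = 1 → Ȟ^2 ≅ Z


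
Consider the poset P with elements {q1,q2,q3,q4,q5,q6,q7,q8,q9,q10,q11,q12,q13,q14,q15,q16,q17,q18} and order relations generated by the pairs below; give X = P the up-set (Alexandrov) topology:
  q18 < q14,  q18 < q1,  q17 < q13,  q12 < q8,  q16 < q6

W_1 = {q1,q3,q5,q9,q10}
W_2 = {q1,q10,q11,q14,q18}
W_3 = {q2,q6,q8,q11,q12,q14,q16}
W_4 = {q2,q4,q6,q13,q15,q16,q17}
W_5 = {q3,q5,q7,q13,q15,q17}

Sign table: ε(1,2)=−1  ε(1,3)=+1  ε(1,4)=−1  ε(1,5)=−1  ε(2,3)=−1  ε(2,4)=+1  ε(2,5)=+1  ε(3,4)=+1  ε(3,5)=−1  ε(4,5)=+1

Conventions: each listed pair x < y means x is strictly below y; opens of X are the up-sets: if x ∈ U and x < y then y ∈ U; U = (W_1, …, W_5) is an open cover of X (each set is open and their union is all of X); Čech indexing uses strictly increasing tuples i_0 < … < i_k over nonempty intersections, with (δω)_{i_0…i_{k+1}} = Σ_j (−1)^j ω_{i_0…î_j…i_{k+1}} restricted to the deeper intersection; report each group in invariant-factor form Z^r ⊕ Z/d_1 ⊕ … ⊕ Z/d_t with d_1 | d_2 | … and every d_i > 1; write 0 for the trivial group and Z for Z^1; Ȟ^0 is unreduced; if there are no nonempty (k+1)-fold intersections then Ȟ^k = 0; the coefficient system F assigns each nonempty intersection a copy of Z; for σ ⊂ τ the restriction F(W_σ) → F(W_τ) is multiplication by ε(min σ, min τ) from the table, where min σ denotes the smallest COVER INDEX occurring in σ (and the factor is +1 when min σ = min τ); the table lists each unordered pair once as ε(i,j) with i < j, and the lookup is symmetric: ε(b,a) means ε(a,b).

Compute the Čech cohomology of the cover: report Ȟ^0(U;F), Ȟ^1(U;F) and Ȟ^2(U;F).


intersection data:
  W12={q1,q10} W15={q3,q5} W23={q11,q14} W34={q2,q6,q16} W45={q13,q15,q17}
C dims 5,5; δ0: rk 5, SNF 1^4·2
Ȟ^0 = (5 − 5) − 0 = 0, so Ȟ^0 ≅ 0
Ȟ^1 = (5 − 0) − 5 = 0 plus torsion [2], so Ȟ^1 ≅ Z/2
Ȟ^2 = (0 − 0) − 0 = 0, so Ȟ^2 ≅ 0

Ȟ^0 ≅ 0,  Ȟ^1 ≅ Z/2,  Ȟ^2 ≅ 0


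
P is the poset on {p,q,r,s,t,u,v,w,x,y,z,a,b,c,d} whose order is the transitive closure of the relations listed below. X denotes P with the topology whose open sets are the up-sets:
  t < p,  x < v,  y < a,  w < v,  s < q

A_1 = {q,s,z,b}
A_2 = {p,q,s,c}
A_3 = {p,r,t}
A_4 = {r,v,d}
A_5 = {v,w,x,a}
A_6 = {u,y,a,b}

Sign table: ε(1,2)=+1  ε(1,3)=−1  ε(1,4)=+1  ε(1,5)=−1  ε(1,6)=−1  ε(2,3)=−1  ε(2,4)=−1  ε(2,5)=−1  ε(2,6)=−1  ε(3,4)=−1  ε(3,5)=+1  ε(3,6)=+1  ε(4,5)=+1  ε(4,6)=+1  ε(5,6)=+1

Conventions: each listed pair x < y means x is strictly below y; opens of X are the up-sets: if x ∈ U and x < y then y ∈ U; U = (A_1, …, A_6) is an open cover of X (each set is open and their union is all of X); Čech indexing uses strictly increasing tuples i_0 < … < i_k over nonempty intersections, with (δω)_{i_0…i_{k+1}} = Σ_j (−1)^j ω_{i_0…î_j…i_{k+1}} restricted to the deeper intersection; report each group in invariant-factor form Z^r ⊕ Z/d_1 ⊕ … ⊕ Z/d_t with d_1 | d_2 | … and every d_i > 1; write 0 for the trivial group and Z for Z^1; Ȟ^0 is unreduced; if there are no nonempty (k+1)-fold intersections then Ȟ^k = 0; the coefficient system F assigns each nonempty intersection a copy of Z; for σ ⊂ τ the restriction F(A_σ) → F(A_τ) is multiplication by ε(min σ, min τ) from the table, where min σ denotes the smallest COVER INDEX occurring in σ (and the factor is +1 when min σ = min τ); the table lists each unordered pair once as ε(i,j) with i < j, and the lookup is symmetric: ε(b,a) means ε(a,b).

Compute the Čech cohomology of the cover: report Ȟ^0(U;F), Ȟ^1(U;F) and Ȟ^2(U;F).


Ȟ^0 = 0, Ȟ^1 = Z/2, Ȟ^2 = 0

intersection data:
  A12={q,s} A16={b} A23={p} A34={r} A45={v} A56={a}
C dims 6,6; δ0: rk 6, SNF 1^5·2
Ȟ^0 = (6 − 6) − 0 = 0, so Ȟ^0 ≅ 0
Ȟ^1 = (6 − 0) − 6 = 0 plus torsion [2], so Ȟ^1 ≅ Z/2
Ȟ^2 = (0 − 0) − 0 = 0, so Ȟ^2 ≅ 0


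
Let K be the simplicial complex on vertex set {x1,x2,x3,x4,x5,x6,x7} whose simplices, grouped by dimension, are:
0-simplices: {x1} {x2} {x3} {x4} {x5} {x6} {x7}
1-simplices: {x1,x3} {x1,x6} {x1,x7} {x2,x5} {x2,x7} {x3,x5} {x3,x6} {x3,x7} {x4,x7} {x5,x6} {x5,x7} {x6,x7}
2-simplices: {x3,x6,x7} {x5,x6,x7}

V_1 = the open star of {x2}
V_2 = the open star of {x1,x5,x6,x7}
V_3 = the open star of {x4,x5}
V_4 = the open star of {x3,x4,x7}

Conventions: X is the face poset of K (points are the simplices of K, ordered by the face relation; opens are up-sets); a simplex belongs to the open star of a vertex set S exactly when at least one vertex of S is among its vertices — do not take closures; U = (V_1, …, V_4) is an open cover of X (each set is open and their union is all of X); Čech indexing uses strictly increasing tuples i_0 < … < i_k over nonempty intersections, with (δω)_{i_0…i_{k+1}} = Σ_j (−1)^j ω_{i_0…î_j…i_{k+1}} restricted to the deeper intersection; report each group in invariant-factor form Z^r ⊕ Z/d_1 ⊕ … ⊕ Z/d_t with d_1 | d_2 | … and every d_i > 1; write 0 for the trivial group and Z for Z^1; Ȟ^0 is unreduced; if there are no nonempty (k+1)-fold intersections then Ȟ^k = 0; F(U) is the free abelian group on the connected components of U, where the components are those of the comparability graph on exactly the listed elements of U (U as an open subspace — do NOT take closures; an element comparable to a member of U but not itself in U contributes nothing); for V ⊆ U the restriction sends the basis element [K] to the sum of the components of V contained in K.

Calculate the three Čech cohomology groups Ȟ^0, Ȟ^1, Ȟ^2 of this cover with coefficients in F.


intersection data:
  V1={{x2},{x2,x5},{x2,x7}} V2={{x1},{x5},{x6},{x7},{x1,x3},{x1,x6},{x1,x7},{x2,x5},{x2,x7},{x3,x5},{x3,x6},{x3,x7},{x4,x7},{x5,x6},{x5,x7},{x6,x7},{x3,x6,x7},{x5,x6,x7}} V3={{x4},{x5},{x2,x5},{x3,x5},{x4,x7},{x5,x6},{x5,x7},{x5,x6,x7}} V4={{x3},{x4},{x7},{x1,x3},{x1,x7},{x2,x7},{x3,x5},{x3,x6},{x3,x7},{x4,x7},{x5,x7},{x6,x7},{x3,x6,x7},{x5,x6,x7}}
  V12={{x2,x5},{x2,x7}} V13={{x2,x5}} V14={{x2,x7}} V23={{x5},{x2,x5},{x3,x5},{x4,x7},{x5,x6},{x5,x7},{x5,x6,x7}} V24={{x7},{x1,x3},{x1,x7},{x2,x7},{x3,x5},{x3,x6},{x3,x7},{x4,x7},{x5,x7},{x6,x7},{x3,x6,x7},{x5,x6,x7}} V34={{x4},{x3,x5},{x4,x7},{x5,x7},{x5,x6,x7}}
  V123={{x2,x5}} V124={{x2,x7}} V234={{x3,x5},{x4,x7},{x5,x7},{x5,x6,x7}}
components per intersection:
  V1: {{x2},{x2,x5},{x2,x7}}
  V2: {{x1},{x5},{x6},{x7},{x1,x3},{x1,x6},{x1,x7},{x2,x5},{x2,x7},{x3,x5},{x3,x6},{x3,x7},{x4,x7},{x5,x6},{x5,x7},{x6,x7},{x3,x6,x7},{x5,x6,x7}}
  V3: {{x4},{x4,x7}} {{x5},{x2,x5},{x3,x5},{x5,x6},{x5,x7},{x5,x6,x7}}
  V4: {{x3},{x4},{x7},{x1,x3},{x1,x7},{x2,x7},{x3,x5},{x3,x6},{x3,x7},{x4,x7},{x5,x7},{x6,x7},{x3,x6,x7},{x5,x6,x7}}
  V12: {{x2,x5}} {{x2,x7}}
  V13: {{x2,x5}}
  V14: {{x2,x7}}
  V23: {{x5},{x2,x5},{x3,x5},{x5,x6},{x5,x7},{x5,x6,x7}} {{x4,x7}}
  V24: {{x7},{x1,x7},{x2,x7},{x3,x6},{x3,x7},{x4,x7},{x5,x7},{x6,x7},{x3,x6,x7},{x5,x6,x7}} {{x1,x3}} {{x3,x5}}
  V34: {{x4},{x4,x7}} {{x3,x5}} {{x5,x7},{x5,x6,x7}}
  V123: {{x2,x5}}
  V124: {{x2,x7}}
  V234: {{x3,x5}} {{x4,x7}} {{x5,x7},{x5,x6,x7}}
C dims 5,12,5; δ0: rk 4, SNF 1^4; δ1: rk 5, SNF 1^5
Ȟ^0 = (5 − 4) − 0 = 1, so Ȟ^0 ≅ Z
Ȟ^1 = (12 − 5) − 4 = 3, so Ȟ^1 ≅ Z^3
Ȟ^2 = (5 − 0) − 5 = 0, so Ȟ^2 ≅ 0

Ȟ^0(U;F) ≅ Z, Ȟ^1(U;F) ≅ Z^3 and Ȟ^2(U;F) ≅ 0


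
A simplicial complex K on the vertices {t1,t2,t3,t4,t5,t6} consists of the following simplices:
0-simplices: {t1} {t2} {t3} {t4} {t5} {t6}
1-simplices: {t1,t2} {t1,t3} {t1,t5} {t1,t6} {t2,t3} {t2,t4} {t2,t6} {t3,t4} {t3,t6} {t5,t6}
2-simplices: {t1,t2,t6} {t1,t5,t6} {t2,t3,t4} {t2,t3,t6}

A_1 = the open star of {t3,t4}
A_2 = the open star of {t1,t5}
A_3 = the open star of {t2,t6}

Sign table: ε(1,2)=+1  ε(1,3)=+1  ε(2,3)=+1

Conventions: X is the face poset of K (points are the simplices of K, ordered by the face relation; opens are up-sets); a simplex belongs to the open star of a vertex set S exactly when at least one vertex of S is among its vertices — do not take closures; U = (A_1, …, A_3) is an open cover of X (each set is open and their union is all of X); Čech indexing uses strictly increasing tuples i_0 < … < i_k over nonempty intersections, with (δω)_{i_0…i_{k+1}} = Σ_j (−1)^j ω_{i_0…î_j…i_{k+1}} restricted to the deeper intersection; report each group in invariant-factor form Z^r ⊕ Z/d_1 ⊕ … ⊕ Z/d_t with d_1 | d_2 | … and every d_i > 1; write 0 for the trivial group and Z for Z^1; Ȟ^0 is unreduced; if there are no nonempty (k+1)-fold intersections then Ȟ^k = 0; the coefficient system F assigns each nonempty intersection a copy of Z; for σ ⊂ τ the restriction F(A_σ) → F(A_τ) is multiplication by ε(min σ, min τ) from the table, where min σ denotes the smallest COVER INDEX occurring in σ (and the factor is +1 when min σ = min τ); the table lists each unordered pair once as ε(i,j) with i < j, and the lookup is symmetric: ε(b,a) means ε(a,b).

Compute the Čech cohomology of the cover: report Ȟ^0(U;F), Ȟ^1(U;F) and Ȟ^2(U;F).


Ȟ^0 ≅ Z; Ȟ^1 ≅ Z; Ȟ^2 ≅ 0

nonempty overlaps:
  A1={{t3},{t4},{t1,t3},{t2,t3},{t2,t4},{t3,t4},{t3,t6},{t2,t3,t4},{t2,t3,t6}} A2={{t1},{t5},{t1,t2},{t1,t3},{t1,t5},{t1,t6},{t5,t6},{t1,t2,t6},{t1,t5,t6}} A3={{t2},{t6},{t1,t2},{t1,t6},{t2,t3},{t2,t4},{t2,t6},{t3,t6},{t5,t6},{t1,t2,t6},{t1,t5,t6},{t2,t3,t4},{t2,t3,t6}}
  A12={{t1,t3}} A13={{t2,t3},{t2,t4},{t3,t6},{t2,t3,t4},{t2,t3,t6}} A23={{t1,t2},{t1,t6},{t5,t6},{t1,t2,t6},{t1,t5,t6}}
C dims 3,3; δ0: rk 2, SNF 1^2
degree 0: 3−2−0 = 1 → Ȟ^0 ≅ Z
degree 1: 3−0−2 = 1 → Ȟ^1 ≅ Z
degree 2: 0−0−0 = 0 → Ȟ^2 ≅ 0


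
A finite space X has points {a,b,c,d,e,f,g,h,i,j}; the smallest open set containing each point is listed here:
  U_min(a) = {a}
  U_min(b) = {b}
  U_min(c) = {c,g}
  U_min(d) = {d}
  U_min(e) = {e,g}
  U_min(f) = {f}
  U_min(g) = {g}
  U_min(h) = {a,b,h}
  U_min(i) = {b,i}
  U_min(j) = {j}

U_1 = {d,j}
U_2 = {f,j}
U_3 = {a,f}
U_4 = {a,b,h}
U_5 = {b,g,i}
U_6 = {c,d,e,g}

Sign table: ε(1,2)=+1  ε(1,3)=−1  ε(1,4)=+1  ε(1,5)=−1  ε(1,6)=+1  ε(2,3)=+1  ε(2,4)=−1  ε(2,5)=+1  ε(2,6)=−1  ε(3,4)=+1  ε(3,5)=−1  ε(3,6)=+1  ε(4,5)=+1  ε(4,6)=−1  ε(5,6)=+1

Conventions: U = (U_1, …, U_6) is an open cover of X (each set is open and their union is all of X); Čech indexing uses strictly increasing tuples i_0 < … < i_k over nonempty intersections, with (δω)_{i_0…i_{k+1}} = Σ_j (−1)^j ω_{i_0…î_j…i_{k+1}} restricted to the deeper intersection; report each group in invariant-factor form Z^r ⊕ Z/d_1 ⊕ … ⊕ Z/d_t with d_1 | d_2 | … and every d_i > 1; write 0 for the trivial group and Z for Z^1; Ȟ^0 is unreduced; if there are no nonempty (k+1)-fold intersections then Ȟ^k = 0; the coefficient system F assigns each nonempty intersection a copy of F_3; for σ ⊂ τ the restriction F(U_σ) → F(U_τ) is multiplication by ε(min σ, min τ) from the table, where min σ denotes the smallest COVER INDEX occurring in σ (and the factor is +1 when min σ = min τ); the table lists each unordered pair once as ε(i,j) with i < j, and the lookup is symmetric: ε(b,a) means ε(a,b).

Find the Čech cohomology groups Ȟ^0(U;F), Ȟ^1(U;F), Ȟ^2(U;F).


Ȟ^0 ≅ Z/3, Ȟ^1 ≅ Z/3 and Ȟ^2 ≅ 0

intersection data:
  U12={j} U16={d} U23={f} U34={a} U45={b} U56={g}
C dims 6,6; δ0: rk_F3 5
Ȟ^0 = (6 − 5) − 0 = 1, so Ȟ^0 ≅ Z/3
Ȟ^1 = (6 − 0) − 5 = 1, so Ȟ^1 ≅ Z/3
Ȟ^2 = (0 − 0) − 0 = 0, so Ȟ^2 ≅ 0


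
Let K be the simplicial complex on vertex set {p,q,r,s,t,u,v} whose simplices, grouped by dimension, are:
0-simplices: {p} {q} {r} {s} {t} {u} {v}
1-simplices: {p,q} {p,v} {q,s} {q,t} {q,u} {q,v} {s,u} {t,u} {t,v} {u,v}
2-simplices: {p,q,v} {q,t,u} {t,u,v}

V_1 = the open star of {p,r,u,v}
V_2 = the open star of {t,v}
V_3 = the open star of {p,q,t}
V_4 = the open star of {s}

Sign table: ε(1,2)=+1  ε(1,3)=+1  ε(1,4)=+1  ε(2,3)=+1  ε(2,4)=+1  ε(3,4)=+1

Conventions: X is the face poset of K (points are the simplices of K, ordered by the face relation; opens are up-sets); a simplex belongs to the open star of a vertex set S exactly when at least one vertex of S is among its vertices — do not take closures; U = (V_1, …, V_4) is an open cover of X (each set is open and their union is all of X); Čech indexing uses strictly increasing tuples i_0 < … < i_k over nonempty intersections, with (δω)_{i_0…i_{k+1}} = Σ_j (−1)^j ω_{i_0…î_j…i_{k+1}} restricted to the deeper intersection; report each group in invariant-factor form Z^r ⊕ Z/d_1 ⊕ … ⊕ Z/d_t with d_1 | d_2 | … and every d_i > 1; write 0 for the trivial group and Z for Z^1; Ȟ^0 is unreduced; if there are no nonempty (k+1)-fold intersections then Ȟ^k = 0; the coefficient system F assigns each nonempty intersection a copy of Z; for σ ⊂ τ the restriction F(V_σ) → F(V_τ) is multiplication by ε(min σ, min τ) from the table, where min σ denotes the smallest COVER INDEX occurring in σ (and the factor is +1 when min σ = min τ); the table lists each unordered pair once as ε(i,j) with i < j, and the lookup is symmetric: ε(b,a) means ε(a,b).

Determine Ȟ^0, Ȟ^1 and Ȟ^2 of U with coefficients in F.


Ȟ^0 = Z, Ȟ^1 = Z, Ȟ^2 = 0

intersection data:
  V1={{p},{r},{u},{v},{p,q},{p,v},{q,u},{q,v},{s,u},{t,u},{t,v},{u,v},{p,q,v},{q,t,u},{t,u,v}} V2={{t},{v},{p,v},{q,t},{q,v},{t,u},{t,v},{u,v},{p,q,v},{q,t,u},{t,u,v}} V3={{p},{q},{t},{p,q},{p,v},{q,s},{q,t},{q,u},{q,v},{t,u},{t,v},{p,q,v},{q,t,u},{t,u,v}} V4={{s},{q,s},{s,u}}
  V12={{v},{p,v},{q,v},{t,u},{t,v},{u,v},{p,q,v},{q,t,u},{t,u,v}} V13={{p},{p,q},{p,v},{q,u},{q,v},{t,u},{t,v},{p,q,v},{q,t,u},{t,u,v}} V14={{s,u}} V23={{t},{p,v},{q,t},{q,v},{t,u},{t,v},{p,q,v},{q,t,u},{t,u,v}} V34={{q,s}}
  V123={{p,v},{q,v},{t,u},{t,v},{p,q,v},{q,t,u},{t,u,v}}
C dims 4,5,1; δ0: rk 3, SNF 1^3; δ1: rk 1, SNF 1^1
Ȟ^0 = (4 − 3) − 0 = 1, so Ȟ^0 ≅ Z
Ȟ^1 = (5 − 1) − 3 = 1, so Ȟ^1 ≅ Z
Ȟ^2 = (1 − 0) − 1 = 0, so Ȟ^2 ≅ 0


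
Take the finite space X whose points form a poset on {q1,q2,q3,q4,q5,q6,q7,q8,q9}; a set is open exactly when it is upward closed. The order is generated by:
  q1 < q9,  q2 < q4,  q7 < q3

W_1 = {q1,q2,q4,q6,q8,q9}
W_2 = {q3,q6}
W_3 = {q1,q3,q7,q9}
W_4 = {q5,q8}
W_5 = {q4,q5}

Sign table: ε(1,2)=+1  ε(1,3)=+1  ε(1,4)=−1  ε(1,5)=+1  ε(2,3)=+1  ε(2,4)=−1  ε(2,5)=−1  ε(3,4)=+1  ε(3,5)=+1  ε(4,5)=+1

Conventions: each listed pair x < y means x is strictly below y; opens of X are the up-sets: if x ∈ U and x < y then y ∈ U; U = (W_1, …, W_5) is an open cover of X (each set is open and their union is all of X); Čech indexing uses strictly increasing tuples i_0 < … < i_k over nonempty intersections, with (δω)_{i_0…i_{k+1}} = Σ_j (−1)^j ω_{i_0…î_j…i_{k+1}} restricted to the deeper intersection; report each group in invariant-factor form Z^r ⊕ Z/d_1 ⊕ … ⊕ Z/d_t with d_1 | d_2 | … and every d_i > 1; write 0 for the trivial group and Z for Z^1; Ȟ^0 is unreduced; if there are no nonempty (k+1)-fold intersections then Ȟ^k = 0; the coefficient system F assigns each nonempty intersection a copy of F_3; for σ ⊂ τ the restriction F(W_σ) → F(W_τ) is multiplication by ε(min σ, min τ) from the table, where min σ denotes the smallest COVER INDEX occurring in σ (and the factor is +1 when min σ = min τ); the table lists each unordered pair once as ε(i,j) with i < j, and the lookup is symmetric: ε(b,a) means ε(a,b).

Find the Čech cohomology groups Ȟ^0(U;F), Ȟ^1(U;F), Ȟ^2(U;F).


Ȟ^0(U;F) ≅ 0, Ȟ^1(U;F) ≅ Z/3, Ȟ^2(U;F) ≅ 0

nonempty overlaps:
  W12={q6} W13={q1,q9} W14={q8} W15={q4} W23={q3} W45={q5}
C dims 5,6; δ0: rk_F3 5
degree 0: 5−5−0 = 0 → Ȟ^0 ≅ 0
degree 1: 6−0−5 = 1 → Ȟ^1 ≅ Z/3
degree 2: 0−0−0 = 0 → Ȟ^2 ≅ 0
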